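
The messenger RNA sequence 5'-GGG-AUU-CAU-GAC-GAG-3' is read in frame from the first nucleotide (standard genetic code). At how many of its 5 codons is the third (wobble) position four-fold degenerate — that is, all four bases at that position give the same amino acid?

1

Codon 1 GGG (Gly): third position 4-fold.
Codon 2 AUU (Ile): third position 3-fold.
Codon 3 CAU (His): third position 2-fold.
Codon 4 GAC (Asp): third position 2-fold.
Codon 5 GAG (Glu): third position 2-fold.
Four-fold degenerate third positions: 1.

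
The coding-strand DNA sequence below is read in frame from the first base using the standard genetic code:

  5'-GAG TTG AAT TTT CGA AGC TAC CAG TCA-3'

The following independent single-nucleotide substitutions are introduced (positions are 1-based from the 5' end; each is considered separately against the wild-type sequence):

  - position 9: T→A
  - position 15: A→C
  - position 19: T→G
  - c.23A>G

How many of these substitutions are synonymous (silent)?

Codon 3: AAT (Asn) → AAA (Lys) — missense.
Codon 5: CGA (Arg) → CGC (Arg) — synonymous.
Codon 7: TAC (Tyr) → GAC (Asp) — missense.
Codon 8: CAG (Gln) → CGG (Arg) — missense.
Synonymous: 1 of 4.

1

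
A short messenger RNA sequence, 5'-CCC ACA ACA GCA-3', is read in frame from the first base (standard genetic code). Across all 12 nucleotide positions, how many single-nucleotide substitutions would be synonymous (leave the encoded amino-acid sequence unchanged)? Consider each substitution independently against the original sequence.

12

Codon 1 (CCC, Pro): 3 synonymous substitutions.
Codon 2 (ACA, Thr): 3 synonymous substitutions.
Codon 3 (ACA, Thr): 3 synonymous substitutions.
Codon 4 (GCA, Ala): 3 synonymous substitutions.
Total: 3 + 3 + 3 + 3 = 12.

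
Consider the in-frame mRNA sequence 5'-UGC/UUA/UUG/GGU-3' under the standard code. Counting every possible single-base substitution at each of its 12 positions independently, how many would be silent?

Codon 1 (UGC, Cys): 1 synonymous substitution.
Codon 2 (UUA, Leu): 2 synonymous substitutions.
Codon 3 (UUG, Leu): 2 synonymous substitutions.
Codon 4 (GGU, Gly): 3 synonymous substitutions.
Total: 1 + 2 + 2 + 3 = 8.

8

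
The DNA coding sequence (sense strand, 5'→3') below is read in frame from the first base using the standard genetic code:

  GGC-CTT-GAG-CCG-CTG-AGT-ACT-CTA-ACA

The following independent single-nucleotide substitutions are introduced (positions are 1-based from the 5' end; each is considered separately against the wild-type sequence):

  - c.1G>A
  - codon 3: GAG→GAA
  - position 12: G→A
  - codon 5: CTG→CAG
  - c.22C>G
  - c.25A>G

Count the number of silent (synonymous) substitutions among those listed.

Codon 1: GGC (Gly) → AGC (Ser) — missense.
Codon 3: GAG (Glu) → GAA (Glu) — synonymous.
Codon 4: CCG (Pro) → CCA (Pro) — synonymous.
Codon 5: CTG (Leu) → CAG (Gln) — missense.
Codon 8: CTA (Leu) → GTA (Val) — missense.
Codon 9: ACA (Thr) → GCA (Ala) — missense.
Synonymous: 2 of 6.

2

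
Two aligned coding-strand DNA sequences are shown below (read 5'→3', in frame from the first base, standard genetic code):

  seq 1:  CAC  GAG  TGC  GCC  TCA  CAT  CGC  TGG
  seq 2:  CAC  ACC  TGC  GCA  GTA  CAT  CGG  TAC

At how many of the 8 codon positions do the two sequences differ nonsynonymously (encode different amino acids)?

3

Codon 1: CAC His / CAC His — identical.
Codon 2: GAG Glu / ACC Thr — nonsynonymous.
Codon 3: TGC Cys / TGC Cys — identical.
Codon 4: GCC Ala / GCA Ala — synonymous.
Codon 5: TCA Ser / GTA Val — nonsynonymous.
Codon 6: CAT His / CAT His — identical.
Codon 7: CGC Arg / CGG Arg — synonymous.
Codon 8: TGG Trp / TAC Tyr — nonsynonymous.
Nonsynonymous differences: 3.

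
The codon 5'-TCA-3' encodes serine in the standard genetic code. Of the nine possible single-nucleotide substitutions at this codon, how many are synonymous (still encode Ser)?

3

Position 1: none → 0 synonymous.
Position 2: none → 0 synonymous.
Position 3: TCT, TCC, TCG → 3 synonymous.
Total: 0 + 0 + 3 = 3.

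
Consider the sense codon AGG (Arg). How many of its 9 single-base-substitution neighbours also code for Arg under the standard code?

2

Position 1: CGG → 1 synonymous.
Position 2: none → 0 synonymous.
Position 3: AGA → 1 synonymous.
Total: 1 + 0 + 1 = 2.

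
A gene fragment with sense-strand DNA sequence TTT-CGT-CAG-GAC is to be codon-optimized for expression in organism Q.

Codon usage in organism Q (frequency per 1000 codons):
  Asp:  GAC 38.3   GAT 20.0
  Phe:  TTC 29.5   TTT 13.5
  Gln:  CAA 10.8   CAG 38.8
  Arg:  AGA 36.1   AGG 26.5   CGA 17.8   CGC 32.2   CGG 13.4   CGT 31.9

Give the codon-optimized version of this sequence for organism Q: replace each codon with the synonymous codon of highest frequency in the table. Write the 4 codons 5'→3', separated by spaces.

TTC AGA CAG GAC

Codon 1 (Phe): best is TTC at 29.5.
Codon 2 (Arg): best is AGA at 36.1.
Codon 3 (Gln): best is CAG at 38.8.
Codon 4 (Asp): best is GAC at 38.3.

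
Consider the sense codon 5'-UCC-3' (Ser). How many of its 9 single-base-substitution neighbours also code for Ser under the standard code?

Position 1: none → 0 synonymous.
Position 2: none → 0 synonymous.
Position 3: UCU, UCA, UCG → 3 synonymous.
Total: 0 + 0 + 3 = 3.

3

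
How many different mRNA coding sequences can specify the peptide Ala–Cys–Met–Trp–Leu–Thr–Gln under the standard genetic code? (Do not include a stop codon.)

384

Ala: 4 codons.
Cys: 2 codons.
Met: 1 codon.
Trp: 1 codon.
Leu: 6 codons.
Thr: 4 codons.
Gln: 2 codons.
4 × 2 × 1 × 1 × 6 × 4 × 2 = 384.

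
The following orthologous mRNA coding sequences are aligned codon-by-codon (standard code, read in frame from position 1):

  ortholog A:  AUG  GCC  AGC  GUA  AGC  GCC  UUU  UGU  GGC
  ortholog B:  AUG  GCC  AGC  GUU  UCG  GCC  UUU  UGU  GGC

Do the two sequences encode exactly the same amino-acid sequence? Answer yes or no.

Codon 1: AUG Met / AUG Met — identical.
Codon 2: GCC Ala / GCC Ala — identical.
Codon 3: AGC Ser / AGC Ser — identical.
Codon 4: GUA Val / GUU Val — synonymous.
Codon 5: AGC Ser / UCG Ser — synonymous.
Codon 6: GCC Ala / GCC Ala — identical.
Codon 7: UUU Phe / UUU Phe — identical.
Codon 8: UGU Cys / UGU Cys — identical.
Codon 9: GGC Gly / GGC Gly — identical.
Nonsynonymous differences: 0 → same protein.

yes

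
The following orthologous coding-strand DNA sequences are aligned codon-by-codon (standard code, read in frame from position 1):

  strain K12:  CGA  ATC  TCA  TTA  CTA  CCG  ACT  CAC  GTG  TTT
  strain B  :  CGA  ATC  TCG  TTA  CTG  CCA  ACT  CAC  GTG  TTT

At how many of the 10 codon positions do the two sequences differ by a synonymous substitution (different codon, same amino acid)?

3

Codon 1: CGA Arg / CGA Arg — identical.
Codon 2: ATC Ile / ATC Ile — identical.
Codon 3: TCA Ser / TCG Ser — synonymous.
Codon 4: TTA Leu / TTA Leu — identical.
Codon 5: CTA Leu / CTG Leu — synonymous.
Codon 6: CCG Pro / CCA Pro — synonymous.
Codon 7: ACT Thr / ACT Thr — identical.
Codon 8: CAC His / CAC His — identical.
Codon 9: GTG Val / GTG Val — identical.
Codon 10: TTT Phe / TTT Phe — identical.
Synonymous differences: 3.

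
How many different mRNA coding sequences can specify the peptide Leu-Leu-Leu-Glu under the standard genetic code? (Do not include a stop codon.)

432

Leu: 6 codons.
Leu: 6 codons.
Leu: 6 codons.
Glu: 2 codons.
6 × 6 × 6 × 2 = 432.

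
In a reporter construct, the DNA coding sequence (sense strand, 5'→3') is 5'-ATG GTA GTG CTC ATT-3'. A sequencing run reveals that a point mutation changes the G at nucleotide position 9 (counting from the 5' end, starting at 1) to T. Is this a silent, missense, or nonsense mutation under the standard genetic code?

silent

Position 9 falls in codon 3: GTG → Val.
After the substitution the codon is GTT → Val.
Both encode Val, so the change is synonymous.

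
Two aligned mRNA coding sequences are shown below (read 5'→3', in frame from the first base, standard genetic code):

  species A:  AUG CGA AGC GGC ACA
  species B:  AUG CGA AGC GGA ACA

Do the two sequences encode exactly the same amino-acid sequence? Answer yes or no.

Codon 1: AUG Met / AUG Met — identical.
Codon 2: CGA Arg / CGA Arg — identical.
Codon 3: AGC Ser / AGC Ser — identical.
Codon 4: GGC Gly / GGA Gly — synonymous.
Codon 5: ACA Thr / ACA Thr — identical.
Nonsynonymous differences: 0 → same protein.

yes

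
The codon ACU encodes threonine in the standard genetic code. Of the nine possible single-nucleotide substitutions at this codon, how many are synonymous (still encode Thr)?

Position 1: none → 0 synonymous.
Position 2: none → 0 synonymous.
Position 3: ACC, ACA, ACG → 3 synonymous.
Total: 0 + 0 + 3 = 3.

3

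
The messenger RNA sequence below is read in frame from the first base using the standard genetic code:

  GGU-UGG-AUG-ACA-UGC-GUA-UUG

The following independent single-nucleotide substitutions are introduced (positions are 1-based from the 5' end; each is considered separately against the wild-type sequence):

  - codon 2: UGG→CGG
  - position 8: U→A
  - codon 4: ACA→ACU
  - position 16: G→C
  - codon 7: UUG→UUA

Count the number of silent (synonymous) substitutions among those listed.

2

Codon 2: UGG (Trp) → CGG (Arg) — missense.
Codon 3: AUG (Met) → AAG (Lys) — missense.
Codon 4: ACA (Thr) → ACU (Thr) — synonymous.
Codon 6: GUA (Val) → CUA (Leu) — missense.
Codon 7: UUG (Leu) → UUA (Leu) — synonymous.
Synonymous: 2 of 5.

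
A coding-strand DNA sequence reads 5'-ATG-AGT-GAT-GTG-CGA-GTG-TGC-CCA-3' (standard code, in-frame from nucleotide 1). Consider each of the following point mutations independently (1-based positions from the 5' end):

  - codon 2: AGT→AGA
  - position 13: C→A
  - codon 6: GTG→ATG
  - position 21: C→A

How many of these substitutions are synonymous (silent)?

Codon 2: AGT (Ser) → AGA (Arg) — missense.
Codon 5: CGA (Arg) → AGA (Arg) — synonymous.
Codon 6: GTG (Val) → ATG (Met) — missense.
Codon 7: TGC (Cys) → TGA (Stop) — nonsense.
Synonymous: 1 of 4.

1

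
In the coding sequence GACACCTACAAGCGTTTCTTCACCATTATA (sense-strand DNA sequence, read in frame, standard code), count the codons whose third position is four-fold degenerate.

Codon 1 GAC (Asp): third position 2-fold.
Codon 2 ACC (Thr): third position 4-fold.
Codon 3 TAC (Tyr): third position 2-fold.
Codon 4 AAG (Lys): third position 2-fold.
Codon 5 CGT (Arg): third position 4-fold.
Codon 6 TTC (Phe): third position 2-fold.
Codon 7 TTC (Phe): third position 2-fold.
Codon 8 ACC (Thr): third position 4-fold.
Codon 9 ATT (Ile): third position 3-fold.
Codon 10 ATA (Ile): third position 3-fold.
Four-fold degenerate third positions: 3.

3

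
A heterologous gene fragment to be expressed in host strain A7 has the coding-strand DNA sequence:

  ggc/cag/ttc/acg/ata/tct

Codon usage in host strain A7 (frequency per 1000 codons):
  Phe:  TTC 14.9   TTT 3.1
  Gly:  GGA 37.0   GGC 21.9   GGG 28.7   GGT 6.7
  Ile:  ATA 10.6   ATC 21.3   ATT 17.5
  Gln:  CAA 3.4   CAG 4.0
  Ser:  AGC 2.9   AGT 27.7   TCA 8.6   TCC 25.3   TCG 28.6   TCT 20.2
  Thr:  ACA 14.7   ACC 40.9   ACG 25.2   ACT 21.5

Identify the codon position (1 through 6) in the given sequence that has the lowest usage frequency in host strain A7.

Codon 1 GGC (Gly): 21.9 per 1000.
Codon 2 CAG (Gln): 4.0 per 1000.
Codon 3 TTC (Phe): 14.9 per 1000.
Codon 4 ACG (Thr): 25.2 per 1000.
Codon 5 ATA (Ile): 10.6 per 1000.
Codon 6 TCT (Ser): 20.2 per 1000.
Lowest frequency is 4.0 at codon 2.

2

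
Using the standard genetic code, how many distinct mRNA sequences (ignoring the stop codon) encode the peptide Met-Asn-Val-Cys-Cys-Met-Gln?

64

Met: 1 codon.
Asn: 2 codons.
Val: 4 codons.
Cys: 2 codons.
Cys: 2 codons.
Met: 1 codon.
Gln: 2 codons.
1 × 2 × 4 × 2 × 2 × 1 × 2 = 64.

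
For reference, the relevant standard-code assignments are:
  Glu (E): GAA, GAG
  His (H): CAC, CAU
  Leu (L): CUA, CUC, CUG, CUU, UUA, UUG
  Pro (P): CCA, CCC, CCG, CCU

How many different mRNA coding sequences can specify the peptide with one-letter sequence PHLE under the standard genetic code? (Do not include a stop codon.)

Pro: 4 codons.
His: 2 codons.
Leu: 6 codons.
Glu: 2 codons.
4 × 2 × 6 × 2 = 96.

96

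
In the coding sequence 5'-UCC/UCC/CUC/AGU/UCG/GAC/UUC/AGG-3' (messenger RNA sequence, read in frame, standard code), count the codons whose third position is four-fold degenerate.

Codon 1 UCC (Ser): third position 4-fold.
Codon 2 UCC (Ser): third position 4-fold.
Codon 3 CUC (Leu): third position 4-fold.
Codon 4 AGU (Ser): third position 2-fold.
Codon 5 UCG (Ser): third position 4-fold.
Codon 6 GAC (Asp): third position 2-fold.
Codon 7 UUC (Phe): third position 2-fold.
Codon 8 AGG (Arg): third position 2-fold.
Four-fold degenerate third positions: 4.

4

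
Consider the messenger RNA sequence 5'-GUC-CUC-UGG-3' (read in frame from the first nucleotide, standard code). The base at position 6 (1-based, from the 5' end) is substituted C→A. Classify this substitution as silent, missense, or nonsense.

Position 6 falls in codon 2: CUC → Leu.
After the substitution the codon is CUA → Leu.
Both encode Leu, so the change is synonymous.

silent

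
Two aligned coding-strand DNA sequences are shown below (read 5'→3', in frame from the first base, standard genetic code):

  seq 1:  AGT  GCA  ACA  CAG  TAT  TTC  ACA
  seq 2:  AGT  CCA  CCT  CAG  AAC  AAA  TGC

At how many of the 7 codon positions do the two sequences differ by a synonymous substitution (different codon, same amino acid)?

Codon 1: AGT Ser / AGT Ser — identical.
Codon 2: GCA Ala / CCA Pro — nonsynonymous.
Codon 3: ACA Thr / CCT Pro — nonsynonymous.
Codon 4: CAG Gln / CAG Gln — identical.
Codon 5: TAT Tyr / AAC Asn — nonsynonymous.
Codon 6: TTC Phe / AAA Lys — nonsynonymous.
Codon 7: ACA Thr / TGC Cys — nonsynonymous.
Synonymous differences: 0.

0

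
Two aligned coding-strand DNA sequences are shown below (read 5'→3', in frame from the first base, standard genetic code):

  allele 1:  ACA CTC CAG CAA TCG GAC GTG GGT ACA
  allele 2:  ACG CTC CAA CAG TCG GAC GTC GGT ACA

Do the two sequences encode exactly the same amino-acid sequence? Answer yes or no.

Codon 1: ACA Thr / ACG Thr — synonymous.
Codon 2: CTC Leu / CTC Leu — identical.
Codon 3: CAG Gln / CAA Gln — synonymous.
Codon 4: CAA Gln / CAG Gln — synonymous.
Codon 5: TCG Ser / TCG Ser — identical.
Codon 6: GAC Asp / GAC Asp — identical.
Codon 7: GTG Val / GTC Val — synonymous.
Codon 8: GGT Gly / GGT Gly — identical.
Codon 9: ACA Thr / ACA Thr — identical.
Nonsynonymous differences: 0 → same protein.

yes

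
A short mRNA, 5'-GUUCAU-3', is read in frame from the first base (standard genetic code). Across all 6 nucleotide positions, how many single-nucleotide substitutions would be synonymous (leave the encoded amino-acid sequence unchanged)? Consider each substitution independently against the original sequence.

4

Codon 1 (GUU, Val): 3 synonymous substitutions.
Codon 2 (CAU, His): 1 synonymous substitution.
Total: 3 + 1 = 4.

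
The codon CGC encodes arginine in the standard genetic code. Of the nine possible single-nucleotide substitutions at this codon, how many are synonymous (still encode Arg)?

3

Position 1: none → 0 synonymous.
Position 2: none → 0 synonymous.
Position 3: CGT, CGA, CGG → 3 synonymous.
Total: 0 + 0 + 3 = 3.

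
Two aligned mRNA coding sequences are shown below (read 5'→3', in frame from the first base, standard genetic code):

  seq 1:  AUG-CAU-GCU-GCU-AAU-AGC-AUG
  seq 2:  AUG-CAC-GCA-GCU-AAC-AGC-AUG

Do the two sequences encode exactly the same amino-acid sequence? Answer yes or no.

yes

Codon 1: AUG Met / AUG Met — identical.
Codon 2: CAU His / CAC His — synonymous.
Codon 3: GCU Ala / GCA Ala — synonymous.
Codon 4: GCU Ala / GCU Ala — identical.
Codon 5: AAU Asn / AAC Asn — synonymous.
Codon 6: AGC Ser / AGC Ser — identical.
Codon 7: AUG Met / AUG Met — identical.
Nonsynonymous differences: 0 → same protein.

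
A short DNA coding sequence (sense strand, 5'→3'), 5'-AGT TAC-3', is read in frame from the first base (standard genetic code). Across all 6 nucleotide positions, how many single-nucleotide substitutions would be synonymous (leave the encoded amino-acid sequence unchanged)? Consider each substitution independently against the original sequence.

2

Codon 1 (AGT, Ser): 1 synonymous substitution.
Codon 2 (TAC, Tyr): 1 synonymous substitution.
Total: 1 + 1 = 2.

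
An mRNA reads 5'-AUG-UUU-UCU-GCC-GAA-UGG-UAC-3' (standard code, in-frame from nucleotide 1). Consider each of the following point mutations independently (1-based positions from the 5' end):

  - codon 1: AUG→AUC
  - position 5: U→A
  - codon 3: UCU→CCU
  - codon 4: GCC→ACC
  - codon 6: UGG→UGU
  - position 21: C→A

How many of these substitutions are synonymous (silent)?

Codon 1: AUG (Met) → AUC (Ile) — missense.
Codon 2: UUU (Phe) → UAU (Tyr) — missense.
Codon 3: UCU (Ser) → CCU (Pro) — missense.
Codon 4: GCC (Ala) → ACC (Thr) — missense.
Codon 6: UGG (Trp) → UGU (Cys) — missense.
Codon 7: UAC (Tyr) → UAA (Stop) — nonsense.
Synonymous: 0 of 6.

0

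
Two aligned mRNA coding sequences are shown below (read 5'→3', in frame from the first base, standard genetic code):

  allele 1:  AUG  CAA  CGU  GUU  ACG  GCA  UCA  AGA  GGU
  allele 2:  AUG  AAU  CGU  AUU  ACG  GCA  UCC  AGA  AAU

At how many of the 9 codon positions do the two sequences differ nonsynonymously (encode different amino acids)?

Codon 1: AUG Met / AUG Met — identical.
Codon 2: CAA Gln / AAU Asn — nonsynonymous.
Codon 3: CGU Arg / CGU Arg — identical.
Codon 4: GUU Val / AUU Ile — nonsynonymous.
Codon 5: ACG Thr / ACG Thr — identical.
Codon 6: GCA Ala / GCA Ala — identical.
Codon 7: UCA Ser / UCC Ser — synonymous.
Codon 8: AGA Arg / AGA Arg — identical.
Codon 9: GGU Gly / AAU Asn — nonsynonymous.
Nonsynonymous differences: 3.

3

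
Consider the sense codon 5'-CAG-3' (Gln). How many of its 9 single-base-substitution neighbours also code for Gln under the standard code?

Position 1: none → 0 synonymous.
Position 2: none → 0 synonymous.
Position 3: CAA → 1 synonymous.
Total: 0 + 0 + 1 = 1.

1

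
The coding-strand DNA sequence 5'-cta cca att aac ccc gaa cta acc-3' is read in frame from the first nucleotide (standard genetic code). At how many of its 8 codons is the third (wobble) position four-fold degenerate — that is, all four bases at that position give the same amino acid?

Codon 1 CTA (Leu): third position 4-fold.
Codon 2 CCA (Pro): third position 4-fold.
Codon 3 ATT (Ile): third position 3-fold.
Codon 4 AAC (Asn): third position 2-fold.
Codon 5 CCC (Pro): third position 4-fold.
Codon 6 GAA (Glu): third position 2-fold.
Codon 7 CTA (Leu): third position 4-fold.
Codon 8 ACC (Thr): third position 4-fold.
Four-fold degenerate third positions: 5.

5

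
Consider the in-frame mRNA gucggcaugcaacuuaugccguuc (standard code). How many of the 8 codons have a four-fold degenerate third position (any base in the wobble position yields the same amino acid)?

Codon 1 GUC (Val): third position 4-fold.
Codon 2 GGC (Gly): third position 4-fold.
Codon 3 AUG (Met): third position 1-fold.
Codon 4 CAA (Gln): third position 2-fold.
Codon 5 CUU (Leu): third position 4-fold.
Codon 6 AUG (Met): third position 1-fold.
Codon 7 CCG (Pro): third position 4-fold.
Codon 8 UUC (Phe): third position 2-fold.
Four-fold degenerate third positions: 4.

4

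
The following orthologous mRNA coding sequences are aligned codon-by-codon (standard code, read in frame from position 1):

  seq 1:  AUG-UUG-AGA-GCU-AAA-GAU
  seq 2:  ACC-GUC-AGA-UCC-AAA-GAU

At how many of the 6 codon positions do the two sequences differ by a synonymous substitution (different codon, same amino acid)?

Codon 1: AUG Met / ACC Thr — nonsynonymous.
Codon 2: UUG Leu / GUC Val — nonsynonymous.
Codon 3: AGA Arg / AGA Arg — identical.
Codon 4: GCU Ala / UCC Ser — nonsynonymous.
Codon 5: AAA Lys / AAA Lys — identical.
Codon 6: GAU Asp / GAU Asp — identical.
Synonymous differences: 0.

0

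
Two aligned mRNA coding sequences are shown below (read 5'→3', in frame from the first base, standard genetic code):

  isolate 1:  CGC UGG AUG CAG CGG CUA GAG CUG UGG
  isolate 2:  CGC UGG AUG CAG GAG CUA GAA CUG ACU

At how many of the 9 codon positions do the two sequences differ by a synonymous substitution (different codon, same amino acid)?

Codon 1: CGC Arg / CGC Arg — identical.
Codon 2: UGG Trp / UGG Trp — identical.
Codon 3: AUG Met / AUG Met — identical.
Codon 4: CAG Gln / CAG Gln — identical.
Codon 5: CGG Arg / GAG Glu — nonsynonymous.
Codon 6: CUA Leu / CUA Leu — identical.
Codon 7: GAG Glu / GAA Glu — synonymous.
Codon 8: CUG Leu / CUG Leu — identical.
Codon 9: UGG Trp / ACU Thr — nonsynonymous.
Synonymous differences: 1.

1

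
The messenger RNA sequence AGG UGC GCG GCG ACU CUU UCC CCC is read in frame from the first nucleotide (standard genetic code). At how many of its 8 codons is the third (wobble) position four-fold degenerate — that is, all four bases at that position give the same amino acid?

6

Codon 1 AGG (Arg): third position 2-fold.
Codon 2 UGC (Cys): third position 2-fold.
Codon 3 GCG (Ala): third position 4-fold.
Codon 4 GCG (Ala): third position 4-fold.
Codon 5 ACU (Thr): third position 4-fold.
Codon 6 CUU (Leu): third position 4-fold.
Codon 7 UCC (Ser): third position 4-fold.
Codon 8 CCC (Pro): third position 4-fold.
Four-fold degenerate third positions: 6.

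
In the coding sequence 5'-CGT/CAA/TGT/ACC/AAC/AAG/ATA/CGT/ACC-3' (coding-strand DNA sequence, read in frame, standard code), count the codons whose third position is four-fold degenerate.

4

Codon 1 CGT (Arg): third position 4-fold.
Codon 2 CAA (Gln): third position 2-fold.
Codon 3 TGT (Cys): third position 2-fold.
Codon 4 ACC (Thr): third position 4-fold.
Codon 5 AAC (Asn): third position 2-fold.
Codon 6 AAG (Lys): third position 2-fold.
Codon 7 ATA (Ile): third position 3-fold.
Codon 8 CGT (Arg): third position 4-fold.
Codon 9 ACC (Thr): third position 4-fold.
Four-fold degenerate third positions: 4.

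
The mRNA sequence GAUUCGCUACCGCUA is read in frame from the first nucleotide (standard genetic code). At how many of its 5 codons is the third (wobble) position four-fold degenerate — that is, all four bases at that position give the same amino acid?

4

Codon 1 GAU (Asp): third position 2-fold.
Codon 2 UCG (Ser): third position 4-fold.
Codon 3 CUA (Leu): third position 4-fold.
Codon 4 CCG (Pro): third position 4-fold.
Codon 5 CUA (Leu): third position 4-fold.
Four-fold degenerate third positions: 4.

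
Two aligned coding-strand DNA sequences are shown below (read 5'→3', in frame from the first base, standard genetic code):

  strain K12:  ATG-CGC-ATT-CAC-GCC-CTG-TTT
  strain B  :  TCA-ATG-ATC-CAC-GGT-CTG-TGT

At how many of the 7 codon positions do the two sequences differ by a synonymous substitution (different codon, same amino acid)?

1

Codon 1: ATG Met / TCA Ser — nonsynonymous.
Codon 2: CGC Arg / ATG Met — nonsynonymous.
Codon 3: ATT Ile / ATC Ile — synonymous.
Codon 4: CAC His / CAC His — identical.
Codon 5: GCC Ala / GGT Gly — nonsynonymous.
Codon 6: CTG Leu / CTG Leu — identical.
Codon 7: TTT Phe / TGT Cys — nonsynonymous.
Synonymous differences: 1.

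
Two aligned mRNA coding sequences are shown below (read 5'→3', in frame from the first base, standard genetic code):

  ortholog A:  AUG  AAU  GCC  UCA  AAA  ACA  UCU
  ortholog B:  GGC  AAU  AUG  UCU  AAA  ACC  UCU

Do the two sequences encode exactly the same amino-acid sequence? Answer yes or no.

no

Codon 1: AUG Met / GGC Gly — nonsynonymous.
Codon 2: AAU Asn / AAU Asn — identical.
Codon 3: GCC Ala / AUG Met — nonsynonymous.
Codon 4: UCA Ser / UCU Ser — synonymous.
Codon 5: AAA Lys / AAA Lys — identical.
Codon 6: ACA Thr / ACC Thr — synonymous.
Codon 7: UCU Ser / UCU Ser — identical.
Nonsynonymous differences: 2 → different protein.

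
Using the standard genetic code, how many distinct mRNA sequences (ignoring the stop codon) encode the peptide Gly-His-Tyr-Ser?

Gly: 4 codons.
His: 2 codons.
Tyr: 2 codons.
Ser: 6 codons.
4 × 2 × 2 × 6 = 96.

96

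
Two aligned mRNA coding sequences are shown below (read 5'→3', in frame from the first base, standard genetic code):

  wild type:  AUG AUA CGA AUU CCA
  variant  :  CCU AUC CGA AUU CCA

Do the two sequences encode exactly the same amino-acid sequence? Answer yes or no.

Codon 1: AUG Met / CCU Pro — nonsynonymous.
Codon 2: AUA Ile / AUC Ile — synonymous.
Codon 3: CGA Arg / CGA Arg — identical.
Codon 4: AUU Ile / AUU Ile — identical.
Codon 5: CCA Pro / CCA Pro — identical.
Nonsynonymous differences: 1 → different protein.

no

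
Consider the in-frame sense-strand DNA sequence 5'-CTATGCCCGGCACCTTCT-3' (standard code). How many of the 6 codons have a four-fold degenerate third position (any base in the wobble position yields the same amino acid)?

Codon 1 CTA (Leu): third position 4-fold.
Codon 2 TGC (Cys): third position 2-fold.
Codon 3 CCG (Pro): third position 4-fold.
Codon 4 GCA (Ala): third position 4-fold.
Codon 5 CCT (Pro): third position 4-fold.
Codon 6 TCT (Ser): third position 4-fold.
Four-fold degenerate third positions: 5.

5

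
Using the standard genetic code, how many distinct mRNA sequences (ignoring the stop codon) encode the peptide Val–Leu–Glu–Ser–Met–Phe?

576

Val: 4 codons.
Leu: 6 codons.
Glu: 2 codons.
Ser: 6 codons.
Met: 1 codon.
Phe: 2 codons.
4 × 6 × 2 × 6 × 1 × 2 = 576.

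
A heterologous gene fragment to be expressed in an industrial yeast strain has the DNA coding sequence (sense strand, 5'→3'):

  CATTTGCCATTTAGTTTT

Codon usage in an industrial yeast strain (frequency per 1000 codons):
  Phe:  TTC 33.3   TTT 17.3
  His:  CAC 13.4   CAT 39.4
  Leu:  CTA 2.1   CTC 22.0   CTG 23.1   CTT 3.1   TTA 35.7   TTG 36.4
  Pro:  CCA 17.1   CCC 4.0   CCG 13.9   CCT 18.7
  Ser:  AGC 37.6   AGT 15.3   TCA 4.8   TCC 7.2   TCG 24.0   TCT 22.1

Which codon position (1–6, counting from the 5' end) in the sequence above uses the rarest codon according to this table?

Codon 1 CAT (His): 39.4 per 1000.
Codon 2 TTG (Leu): 36.4 per 1000.
Codon 3 CCA (Pro): 17.1 per 1000.
Codon 4 TTT (Phe): 17.3 per 1000.
Codon 5 AGT (Ser): 15.3 per 1000.
Codon 6 TTT (Phe): 17.3 per 1000.
Lowest frequency is 15.3 at codon 5.

5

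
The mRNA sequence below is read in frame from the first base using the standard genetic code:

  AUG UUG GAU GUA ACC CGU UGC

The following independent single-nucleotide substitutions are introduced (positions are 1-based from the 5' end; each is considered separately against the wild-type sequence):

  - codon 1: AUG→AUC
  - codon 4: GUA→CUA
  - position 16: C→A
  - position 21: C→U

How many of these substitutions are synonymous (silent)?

Codon 1: AUG (Met) → AUC (Ile) — missense.
Codon 4: GUA (Val) → CUA (Leu) — missense.
Codon 6: CGU (Arg) → AGU (Ser) — missense.
Codon 7: UGC (Cys) → UGU (Cys) — synonymous.
Synonymous: 1 of 4.

1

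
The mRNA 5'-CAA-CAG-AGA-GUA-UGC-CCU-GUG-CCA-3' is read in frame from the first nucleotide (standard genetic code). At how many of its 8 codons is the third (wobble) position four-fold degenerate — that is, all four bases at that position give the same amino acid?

4

Codon 1 CAA (Gln): third position 2-fold.
Codon 2 CAG (Gln): third position 2-fold.
Codon 3 AGA (Arg): third position 2-fold.
Codon 4 GUA (Val): third position 4-fold.
Codon 5 UGC (Cys): third position 2-fold.
Codon 6 CCU (Pro): third position 4-fold.
Codon 7 GUG (Val): third position 4-fold.
Codon 8 CCA (Pro): third position 4-fold.
Four-fold degenerate third positions: 4.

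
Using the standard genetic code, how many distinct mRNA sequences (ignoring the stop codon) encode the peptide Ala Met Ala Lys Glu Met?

Ala: 4 codons.
Met: 1 codon.
Ala: 4 codons.
Lys: 2 codons.
Glu: 2 codons.
Met: 1 codon.
4 × 1 × 4 × 2 × 2 × 1 = 64.

64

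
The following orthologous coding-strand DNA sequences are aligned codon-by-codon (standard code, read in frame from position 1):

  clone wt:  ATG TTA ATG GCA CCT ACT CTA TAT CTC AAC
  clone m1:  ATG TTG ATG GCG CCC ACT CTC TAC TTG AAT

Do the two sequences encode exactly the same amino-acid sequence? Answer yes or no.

Codon 1: ATG Met / ATG Met — identical.
Codon 2: TTA Leu / TTG Leu — synonymous.
Codon 3: ATG Met / ATG Met — identical.
Codon 4: GCA Ala / GCG Ala — synonymous.
Codon 5: CCT Pro / CCC Pro — synonymous.
Codon 6: ACT Thr / ACT Thr — identical.
Codon 7: CTA Leu / CTC Leu — synonymous.
Codon 8: TAT Tyr / TAC Tyr — synonymous.
Codon 9: CTC Leu / TTG Leu — synonymous.
Codon 10: AAC Asn / AAT Asn — synonymous.
Nonsynonymous differences: 0 → same protein.

yes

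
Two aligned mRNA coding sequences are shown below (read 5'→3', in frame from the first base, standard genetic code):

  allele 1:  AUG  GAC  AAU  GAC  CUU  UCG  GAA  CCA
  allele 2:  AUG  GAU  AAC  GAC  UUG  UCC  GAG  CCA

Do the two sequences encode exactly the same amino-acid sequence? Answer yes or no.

Codon 1: AUG Met / AUG Met — identical.
Codon 2: GAC Asp / GAU Asp — synonymous.
Codon 3: AAU Asn / AAC Asn — synonymous.
Codon 4: GAC Asp / GAC Asp — identical.
Codon 5: CUU Leu / UUG Leu — synonymous.
Codon 6: UCG Ser / UCC Ser — synonymous.
Codon 7: GAA Glu / GAG Glu — synonymous.
Codon 8: CCA Pro / CCA Pro — identical.
Nonsynonymous differences: 0 → same protein.

yes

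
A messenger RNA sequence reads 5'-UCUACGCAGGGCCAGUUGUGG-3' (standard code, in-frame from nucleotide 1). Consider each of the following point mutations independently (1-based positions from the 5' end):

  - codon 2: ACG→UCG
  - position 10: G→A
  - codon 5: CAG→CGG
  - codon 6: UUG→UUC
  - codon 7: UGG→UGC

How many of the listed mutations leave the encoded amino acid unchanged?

0

Codon 2: ACG (Thr) → UCG (Ser) — missense.
Codon 4: GGC (Gly) → AGC (Ser) — missense.
Codon 5: CAG (Gln) → CGG (Arg) — missense.
Codon 6: UUG (Leu) → UUC (Phe) — missense.
Codon 7: UGG (Trp) → UGC (Cys) — missense.
Synonymous: 0 of 5.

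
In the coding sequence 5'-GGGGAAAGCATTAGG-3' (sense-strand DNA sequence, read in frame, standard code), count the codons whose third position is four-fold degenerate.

Codon 1 GGG (Gly): third position 4-fold.
Codon 2 GAA (Glu): third position 2-fold.
Codon 3 AGC (Ser): third position 2-fold.
Codon 4 ATT (Ile): third position 3-fold.
Codon 5 AGG (Arg): third position 2-fold.
Four-fold degenerate third positions: 1.

1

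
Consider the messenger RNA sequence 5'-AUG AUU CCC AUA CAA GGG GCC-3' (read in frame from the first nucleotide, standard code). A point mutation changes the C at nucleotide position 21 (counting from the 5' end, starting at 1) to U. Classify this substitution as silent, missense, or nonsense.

silent

Position 21 falls in codon 7: GCC → Ala.
After the substitution the codon is GCU → Ala.
Both encode Ala, so the change is synonymous.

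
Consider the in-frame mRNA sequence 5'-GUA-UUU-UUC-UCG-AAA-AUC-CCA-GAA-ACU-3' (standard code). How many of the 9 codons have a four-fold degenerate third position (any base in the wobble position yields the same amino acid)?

4

Codon 1 GUA (Val): third position 4-fold.
Codon 2 UUU (Phe): third position 2-fold.
Codon 3 UUC (Phe): third position 2-fold.
Codon 4 UCG (Ser): third position 4-fold.
Codon 5 AAA (Lys): third position 2-fold.
Codon 6 AUC (Ile): third position 3-fold.
Codon 7 CCA (Pro): third position 4-fold.
Codon 8 GAA (Glu): third position 2-fold.
Codon 9 ACU (Thr): third position 4-fold.
Four-fold degenerate third positions: 4.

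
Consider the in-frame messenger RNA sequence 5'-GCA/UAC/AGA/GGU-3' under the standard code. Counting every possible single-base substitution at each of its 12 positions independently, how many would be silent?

9

Codon 1 (GCA, Ala): 3 synonymous substitutions.
Codon 2 (UAC, Tyr): 1 synonymous substitution.
Codon 3 (AGA, Arg): 2 synonymous substitutions.
Codon 4 (GGU, Gly): 3 synonymous substitutions.
Total: 3 + 1 + 2 + 3 = 9.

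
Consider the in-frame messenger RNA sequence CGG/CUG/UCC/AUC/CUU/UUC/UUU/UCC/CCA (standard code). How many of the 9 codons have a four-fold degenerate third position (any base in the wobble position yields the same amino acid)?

Codon 1 CGG (Arg): third position 4-fold.
Codon 2 CUG (Leu): third position 4-fold.
Codon 3 UCC (Ser): third position 4-fold.
Codon 4 AUC (Ile): third position 3-fold.
Codon 5 CUU (Leu): third position 4-fold.
Codon 6 UUC (Phe): third position 2-fold.
Codon 7 UUU (Phe): third position 2-fold.
Codon 8 UCC (Ser): third position 4-fold.
Codon 9 CCA (Pro): third position 4-fold.
Four-fold degenerate third positions: 6.

6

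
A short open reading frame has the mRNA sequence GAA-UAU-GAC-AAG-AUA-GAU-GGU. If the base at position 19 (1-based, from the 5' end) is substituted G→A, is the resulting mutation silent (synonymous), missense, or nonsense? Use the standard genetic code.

missense

Position 19 falls in codon 7: GGU → Gly.
After the substitution the codon is AGU → Ser.
Gly ≠ Ser, so this is a missense mutation.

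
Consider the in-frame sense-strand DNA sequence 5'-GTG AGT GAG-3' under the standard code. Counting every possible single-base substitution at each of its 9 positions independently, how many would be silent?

Codon 1 (GTG, Val): 3 synonymous substitutions.
Codon 2 (AGT, Ser): 1 synonymous substitution.
Codon 3 (GAG, Glu): 1 synonymous substitution.
Total: 3 + 1 + 1 = 5.

5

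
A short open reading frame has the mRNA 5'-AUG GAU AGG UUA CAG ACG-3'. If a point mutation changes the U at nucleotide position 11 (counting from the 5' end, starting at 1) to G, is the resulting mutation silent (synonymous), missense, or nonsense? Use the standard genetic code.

nonsense

Position 11 falls in codon 4: UUA → Leu.
After the substitution the codon is UGA → Stop.
The new codon is a stop codon, so this is a nonsense mutation.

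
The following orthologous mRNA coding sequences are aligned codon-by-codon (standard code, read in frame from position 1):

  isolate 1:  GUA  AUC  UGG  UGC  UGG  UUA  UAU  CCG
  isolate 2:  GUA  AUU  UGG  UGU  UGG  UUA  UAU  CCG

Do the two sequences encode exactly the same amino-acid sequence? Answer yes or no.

yes

Codon 1: GUA Val / GUA Val — identical.
Codon 2: AUC Ile / AUU Ile — synonymous.
Codon 3: UGG Trp / UGG Trp — identical.
Codon 4: UGC Cys / UGU Cys — synonymous.
Codon 5: UGG Trp / UGG Trp — identical.
Codon 6: UUA Leu / UUA Leu — identical.
Codon 7: UAU Tyr / UAU Tyr — identical.
Codon 8: CCG Pro / CCG Pro — identical.
Nonsynonymous differences: 0 → same protein.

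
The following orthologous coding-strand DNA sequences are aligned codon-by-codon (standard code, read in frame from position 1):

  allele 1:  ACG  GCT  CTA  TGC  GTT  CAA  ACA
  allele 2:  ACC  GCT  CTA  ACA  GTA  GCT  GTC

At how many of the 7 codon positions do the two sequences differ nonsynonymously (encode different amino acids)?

Codon 1: ACG Thr / ACC Thr — synonymous.
Codon 2: GCT Ala / GCT Ala — identical.
Codon 3: CTA Leu / CTA Leu — identical.
Codon 4: TGC Cys / ACA Thr — nonsynonymous.
Codon 5: GTT Val / GTA Val — synonymous.
Codon 6: CAA Gln / GCT Ala — nonsynonymous.
Codon 7: ACA Thr / GTC Val — nonsynonymous.
Nonsynonymous differences: 3.

3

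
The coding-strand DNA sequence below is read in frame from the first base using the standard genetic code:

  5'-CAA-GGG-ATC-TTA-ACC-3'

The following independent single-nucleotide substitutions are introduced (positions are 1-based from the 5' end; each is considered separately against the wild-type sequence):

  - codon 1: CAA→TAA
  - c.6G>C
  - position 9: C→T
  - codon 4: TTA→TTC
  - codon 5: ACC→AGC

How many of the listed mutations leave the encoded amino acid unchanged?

2

Codon 1: CAA (Gln) → TAA (Stop) — nonsense.
Codon 2: GGG (Gly) → GGC (Gly) — synonymous.
Codon 3: ATC (Ile) → ATT (Ile) — synonymous.
Codon 4: TTA (Leu) → TTC (Phe) — missense.
Codon 5: ACC (Thr) → AGC (Ser) — missense.
Synonymous: 2 of 5.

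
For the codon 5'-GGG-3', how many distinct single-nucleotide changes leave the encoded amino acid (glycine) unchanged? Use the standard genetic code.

Position 1: none → 0 synonymous.
Position 2: none → 0 synonymous.
Position 3: GGT, GGC, GGA → 3 synonymous.
Total: 0 + 0 + 3 = 3.

3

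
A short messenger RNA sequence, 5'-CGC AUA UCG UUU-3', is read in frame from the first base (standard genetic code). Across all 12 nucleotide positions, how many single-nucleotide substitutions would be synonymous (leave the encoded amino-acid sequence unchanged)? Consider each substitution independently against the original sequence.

9

Codon 1 (CGC, Arg): 3 synonymous substitutions.
Codon 2 (AUA, Ile): 2 synonymous substitutions.
Codon 3 (UCG, Ser): 3 synonymous substitutions.
Codon 4 (UUU, Phe): 1 synonymous substitution.
Total: 3 + 2 + 3 + 1 = 9.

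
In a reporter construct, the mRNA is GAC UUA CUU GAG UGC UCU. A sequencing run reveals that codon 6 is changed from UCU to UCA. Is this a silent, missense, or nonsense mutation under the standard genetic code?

Position 18 falls in codon 6: UCU → Ser.
After the substitution the codon is UCA → Ser.
Both encode Ser, so the change is synonymous.

silent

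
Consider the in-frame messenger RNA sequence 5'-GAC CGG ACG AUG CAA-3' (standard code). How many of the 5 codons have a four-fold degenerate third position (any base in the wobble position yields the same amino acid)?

2

Codon 1 GAC (Asp): third position 2-fold.
Codon 2 CGG (Arg): third position 4-fold.
Codon 3 ACG (Thr): third position 4-fold.
Codon 4 AUG (Met): third position 1-fold.
Codon 5 CAA (Gln): third position 2-fold.
Four-fold degenerate third positions: 2.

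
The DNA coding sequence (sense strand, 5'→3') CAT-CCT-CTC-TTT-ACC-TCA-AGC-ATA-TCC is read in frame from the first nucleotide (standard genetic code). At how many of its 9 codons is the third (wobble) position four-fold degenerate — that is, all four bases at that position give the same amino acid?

5

Codon 1 CAT (His): third position 2-fold.
Codon 2 CCT (Pro): third position 4-fold.
Codon 3 CTC (Leu): third position 4-fold.
Codon 4 TTT (Phe): third position 2-fold.
Codon 5 ACC (Thr): third position 4-fold.
Codon 6 TCA (Ser): third position 4-fold.
Codon 7 AGC (Ser): third position 2-fold.
Codon 8 ATA (Ile): third position 3-fold.
Codon 9 TCC (Ser): third position 4-fold.
Four-fold degenerate third positions: 5.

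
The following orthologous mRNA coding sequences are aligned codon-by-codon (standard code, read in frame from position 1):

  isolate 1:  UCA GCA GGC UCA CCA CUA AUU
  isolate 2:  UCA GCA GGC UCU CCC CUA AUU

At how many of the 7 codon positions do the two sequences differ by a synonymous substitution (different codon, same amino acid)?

2

Codon 1: UCA Ser / UCA Ser — identical.
Codon 2: GCA Ala / GCA Ala — identical.
Codon 3: GGC Gly / GGC Gly — identical.
Codon 4: UCA Ser / UCU Ser — synonymous.
Codon 5: CCA Pro / CCC Pro — synonymous.
Codon 6: CUA Leu / CUA Leu — identical.
Codon 7: AUU Ile / AUU Ile — identical.
Synonymous differences: 2.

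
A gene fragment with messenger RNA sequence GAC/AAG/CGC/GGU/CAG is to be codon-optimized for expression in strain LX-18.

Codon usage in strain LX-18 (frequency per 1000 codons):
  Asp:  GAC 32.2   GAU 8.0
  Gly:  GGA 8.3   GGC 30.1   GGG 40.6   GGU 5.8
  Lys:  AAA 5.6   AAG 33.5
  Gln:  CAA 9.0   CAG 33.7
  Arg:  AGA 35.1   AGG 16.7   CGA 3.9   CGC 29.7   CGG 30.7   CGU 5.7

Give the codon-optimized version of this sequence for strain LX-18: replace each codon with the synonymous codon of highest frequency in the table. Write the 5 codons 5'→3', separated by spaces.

GAC AAG AGA GGG CAG

Codon 1 (Asp): best is GAC at 32.2.
Codon 2 (Lys): best is AAG at 33.5.
Codon 3 (Arg): best is AGA at 35.1.
Codon 4 (Gly): best is GGG at 40.6.
Codon 5 (Gln): best is CAG at 33.7.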